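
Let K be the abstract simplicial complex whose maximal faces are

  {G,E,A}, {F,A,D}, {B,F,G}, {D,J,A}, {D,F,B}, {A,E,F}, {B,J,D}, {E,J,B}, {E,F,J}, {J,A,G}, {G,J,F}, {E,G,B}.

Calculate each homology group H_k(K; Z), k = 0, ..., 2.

H_0 ≅ Z,  H_1 ≅ Z/2Z,  H_2 = 0.

Order the vertices as A < B < D < E < F < G < J. Listing each simplex with vertices in this order, K has dimension 2 with simplices:

  0-simplices (7): A, B, D, E, F, G, J
  1-simplices (18): AD, AE, AF, AG, AJ, BD, BE, BF, BG, BJ, DF, DJ, EF, EG, EJ, FG, FJ, GJ
  2-simplices (12): ADF, ADJ, AEF, AEG, AGJ, BDF, BDJ, BEG, BEJ, BFG, EFJ, FGJ

so the chain groups are C_0 ≅ Z^7, C_1 ≅ Z^18, C_2 ≅ Z^12.

The boundary map ∂_1: C_1 → C_0 sends each edge [p,q] (with p < q) to q − p. For instance
  ∂FJ = J − F.
This gives a 7×18 integer matrix of rank 6; reducing to Smith normal form yields diagonal entries (1,1,1,1,1,1).

Boundary ∂_2: C_2 → C_1 acts by ∂[p,q,r] = [q,r] − [p,r] + [p,q]. For instance
  ∂FGJ = GJ − FJ + FG,
  ∂BDJ = DJ − BJ + BD.
The resulting 18×12 matrix has rank 12, and its Smith normal form has invariant factors (1,1,1,1,1,1,1,1,1,1,1,2).

Computing H_k = (kernel of ∂_k) / (image of ∂_{k+1}):

  H_0: rank C_0 − rank ∂_1 = 7 − 6 = 1, and the invariant factors of ∂_1 are all 1, so H_0 = Z.
  H_1: rank ker ∂_1 − rank ∂_2 = (18 − 6) − 12 = 0, and ∂_2 has invariant factor 2 > 1, so H_1 = Z/2Z.
  H_2: rank ker ∂_2 − rank ∂_3 = (12 − 12) − 0 = 0, and there is no ∂_3, so H_2 = 0.

As a check, the Euler characteristic is 7 − 18 + 12 = 1, which agrees with 1 − 0 + 0 = 1.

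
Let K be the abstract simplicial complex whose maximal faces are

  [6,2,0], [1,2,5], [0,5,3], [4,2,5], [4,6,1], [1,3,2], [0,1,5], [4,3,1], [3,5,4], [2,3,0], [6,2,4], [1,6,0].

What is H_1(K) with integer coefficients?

Take the total order 0 < 1 < 2 < 3 < 4 < 5 < 6 on the vertex set. Then K (dimension 2) consists of the simplices:

  0-simplices (7): [0], [1], [2], [3], [4], [5], [6]
  1-simplices (18): [0,1], [0,2], [0,3], [0,5], [0,6], [1,2], [1,3], [1,4], [1,5], [1,6], [2,3], [2,4], [2,5], [2,6], [3,4], [3,5], [4,5], [4,6]
  2-simplices (12): [0,1,5], [0,1,6], [0,2,3], [0,2,6], [0,3,5], [1,2,3], [1,2,5], [1,3,4], [1,4,6], [2,4,5], [2,4,6], [3,4,5]

giving chain groups C_0 ≅ Z^7, C_1 ≅ Z^18, C_2 ≅ Z^12.

The boundary map ∂_1: C_1 → C_0 is given by ∂[p,q] = [q] − [p].
This gives a 7×18 integer matrix of rank 6; reducing to Smith normal form yields diagonal entries (1,1,1,1,1,1).

∂_2: C_2 → C_1 sends each 2-simplex [p,q,r] to [q,r] − [p,r] + [p,q]. For instance
  ∂[1,4,6] = [4,6] − [1,6] + [1,4],
  ∂[1,3,4] = [3,4] − [1,4] + [1,3].
The resulting 18×12 matrix has rank 12, and its Smith normal form has invariant factors (1,1,1,1,1,1,1,1,1,1,1,2).

Reading off H_k = ker ∂_k / im ∂_{k+1}:

  H_1: rank ker ∂_1 − rank ∂_2 = (18 − 6) − 12 = 0, and ∂_2 has invariant factor 2 > 1, so H_1 = Z/2.

H_1 = Z/2.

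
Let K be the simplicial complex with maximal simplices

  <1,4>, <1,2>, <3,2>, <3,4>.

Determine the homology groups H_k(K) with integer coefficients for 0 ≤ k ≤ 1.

K has 4 vertices, 4 edges.
rank ∂_0 = 0, rank ∂_1 = 3 ⇒ b_0 = 4 − 0 − 3 = 1; all invariant factors of ∂_1 are 1 so no torsion. So H_0 ≅ Z.
rank ∂_1 = 3, rank ∂_2 = 0 ⇒ b_1 = 4 − 3 − 0 = 1. So H_1 ≅ Z.

H_0 ≅ Z,  H_1 ≅ Z.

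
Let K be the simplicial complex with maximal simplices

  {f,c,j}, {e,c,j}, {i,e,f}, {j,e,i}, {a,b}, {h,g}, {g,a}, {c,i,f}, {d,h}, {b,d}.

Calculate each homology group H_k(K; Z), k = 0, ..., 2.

H_0 ≅ Z^2,  H_1 ≅ Z^2,  H_2 = 0.

Fix the vertex order a < b < c < d < e < f < g < h < i < j and write every simplex with vertices in increasing order. Then dim K = 2 and the simplices of K are:

  0-simplices (10): a, b, c, d, e, f, g, h, i, j
  1-simplices (15): ab, ag, bd, ce, cf, ci, cj, dh, ef, ei, ej, fi, fj, gh, ij
  2-simplices (5): cej, cfi, cfj, efi, eij

giving chain groups C_0 ≅ Z^10, C_1 ≅ Z^15, C_2 ≅ Z^5.

Boundary ∂_1: C_1 → C_0 is given by ∂[p,q] = [q] − [p].
This gives a 10×15 integer matrix of rank 8; reducing to Smith normal form yields diagonal entries (1,1,1,1,1,1,1,1).

∂_2: C_2 → C_1 sends each 2-simplex [p,q,r] to [q,r] − [p,r] + [p,q]. For instance
  ∂eij = ij − ej + ei,
  ∂cfi = fi − ci + cf.
The 15×5 boundary matrix has rank 5 and Smith normal form diag(1,1,1,1,1).

From H_k ≅ ker(∂_k) / im(∂_{k+1}) we obtain:

  H_0: rank C_0 − rank ∂_1 = 10 − 8 = 2, and the invariant factors of ∂_1 are all 1, so H_0 ≅ Z^2.
  H_1: rank ker ∂_1 − rank ∂_2 = (15 − 8) − 5 = 2, and the invariant factors of ∂_2 are all 1, so H_1 ≅ Z^2.
  H_2: rank ker ∂_2 − rank ∂_3 = (5 − 5) − 0 = 0, and there is no ∂_3, so H_2 ≅ 0.

As a check, the Euler characteristic is 10 − 15 + 5 = 0, which agrees with 2 − 2 + 0 = 0.
(K is a triangulation of the disjoint union of the circle S^1 and the Möbius band.)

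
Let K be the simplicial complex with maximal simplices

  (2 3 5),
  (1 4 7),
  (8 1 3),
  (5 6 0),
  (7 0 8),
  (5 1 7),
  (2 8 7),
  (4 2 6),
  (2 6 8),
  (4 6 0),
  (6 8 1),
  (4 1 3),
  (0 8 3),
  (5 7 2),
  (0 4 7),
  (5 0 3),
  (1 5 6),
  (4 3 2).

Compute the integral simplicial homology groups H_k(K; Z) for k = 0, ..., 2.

We work with the vertex ordering 0 < 1 < 2 < 3 < 4 < 5 < 6 < 7 < 8. The simplices of K, each written with vertices in increasing order, are:

  0-simplices (9): [0], [1], [2], [3], [4], [5], [6], [7], [8]
  1-simplices (27): (27 of them)
  2-simplices (18): [0,3,5], [0,3,8], [0,4,6], [0,4,7], [0,5,6], [0,7,8], [1,3,4], [1,3,8], [1,4,7], [1,5,6], [1,5,7], [1,6,8], [2,3,4], [2,3,5], [2,4,6], [2,5,7], [2,6,8], [2,7,8]

giving chain groups C_0 ≅ Z^9, C_1 ≅ Z^27, C_2 ≅ Z^18.

Boundary ∂_1: C_1 → C_0 maps an edge to its endpoints' difference, ∂[p,q] = q − p. For instance
  ∂[1,4] = [4] − [1].
As a 9×27 matrix over Z this has rank 8, with invariant factors (1,1,1,1,1,1,1,1).

The boundary map ∂_2: C_2 → C_1 acts by ∂[p,q,r] = [q,r] − [p,r] + [p,q]. For instance
  ∂[1,5,7] = [5,7] − [1,7] + [1,5],
  ∂[1,3,8] = [3,8] − [1,8] + [1,3].
The 27×18 boundary matrix has rank 17 and Smith normal form diag(1,1,1,1,1,1,1,1,1,1,1,1,1,1,1,1,1).

Now H_k = ker ∂_k / im ∂_{k+1}, so:

  H_0: rank C_0 − rank ∂_1 = 9 − 8 = 1, and the invariant factors of ∂_1 are all 1, so H_0 ≅ Z.
  H_1: rank ker ∂_1 − rank ∂_2 = (27 − 8) − 17 = 2, and the invariant factors of ∂_2 are all 1, so H_1 ≅ Z^2.
  H_2: rank ker ∂_2 − rank ∂_3 = (18 − 17) − 0 = 1, and there is no ∂_3, so H_2 ≅ Z.

(K is a triangulation of the torus T^2.)

H_0 ≅ Z,  H_1 ≅ Z^2,  H_2 ≅ Z.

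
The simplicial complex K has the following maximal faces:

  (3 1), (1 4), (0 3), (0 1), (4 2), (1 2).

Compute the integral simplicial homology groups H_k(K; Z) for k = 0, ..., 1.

H_0 ≅ Z,  H_1 ≅ Z^2.

Fix the vertex order 0 < 1 < 2 < 3 < 4 and write every simplex with vertices in increasing order. Then dim K = 1 and the simplices of K are:

  0-simplices (5): [0], [1], [2], [3], [4]
  1-simplices (6): [0,1], [0,3], [1,2], [1,3], [1,4], [2,4]

Hence C_0 ≅ Z^5, C_1 ≅ Z^6.

∂_1: C_1 → C_0 is given by ∂[p,q] = [q] − [p].
As a 5×6 matrix over Z this has rank 4, with invariant factors (1,1,1,1).

Computing H_k = (kernel of ∂_k) / (image of ∂_{k+1}):

  H_0: rank C_0 − rank ∂_1 = 5 − 4 = 1, and the invariant factors of ∂_1 are all 1, so H_0 ≅ Z.
  H_1: rank ker ∂_1 − rank ∂_2 = (6 − 4) − 0 = 2, and there is no ∂_2, so H_1 ≅ Z^2.

(K is a triangulation of a wedge of 2 circles.)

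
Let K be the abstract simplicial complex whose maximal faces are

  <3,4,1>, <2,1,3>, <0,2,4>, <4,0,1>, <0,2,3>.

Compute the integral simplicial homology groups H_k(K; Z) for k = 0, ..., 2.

Order the vertices as 0 < 1 < 2 < 3 < 4. Listing each simplex with vertices in this order, K has dimension 2 with simplices:

  0-simplices (5): [0], [1], [2], [3], [4]
  1-simplices (10): [0,1], [0,2], [0,3], [0,4], [1,2], [1,3], [1,4], [2,3], [2,4], [3,4]
  2-simplices (5): [0,1,4], [0,2,3], [0,2,4], [1,2,3], [1,3,4]

giving chain groups C_0 ≅ Z^5, C_1 ≅ Z^10, C_2 ≅ Z^5.

The boundary map ∂_1: C_1 → C_0 maps an edge to its endpoints' difference, ∂[p,q] = q − p.
As a 5×10 matrix over Z this has rank 4, with invariant factors (1,1,1,1).

∂_2: C_2 → C_1 acts by ∂[p,q,r] = [q,r] − [p,r] + [p,q]. For instance
  ∂[1,3,4] = [3,4] − [1,4] + [1,3],
  ∂[1,2,3] = [2,3] − [1,3] + [1,2].
This gives a 10×5 integer matrix of rank 5; reducing to Smith normal form yields diagonal entries (1,1,1,1,1).

Reading off H_k = ker ∂_k / im ∂_{k+1}:

  H_0: rank C_0 − rank ∂_1 = 5 − 4 = 1, and the invariant factors of ∂_1 are all 1, so H_0 ≅ Z.
  H_1: rank ker ∂_1 − rank ∂_2 = (10 − 4) − 5 = 1, and the invariant factors of ∂_2 are all 1, so H_1 ≅ Z.
  H_2: rank ker ∂_2 − rank ∂_3 = (5 − 5) − 0 = 0, and there is no ∂_3, so H_2 ≅ 0.

As a check, the Euler characteristic is 5 − 10 + 5 = 0, which agrees with 1 − 1 + 0 = 0.

H_0 = Z,  H_1 = Z,  H_2 = 0.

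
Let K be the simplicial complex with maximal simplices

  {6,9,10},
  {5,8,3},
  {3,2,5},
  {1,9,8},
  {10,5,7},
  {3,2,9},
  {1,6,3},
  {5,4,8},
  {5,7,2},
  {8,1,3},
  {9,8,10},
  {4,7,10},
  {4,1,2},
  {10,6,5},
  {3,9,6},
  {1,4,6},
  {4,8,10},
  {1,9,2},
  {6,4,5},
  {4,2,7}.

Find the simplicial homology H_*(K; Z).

Fix the vertex order 1 < 2 < 3 < 4 < 5 < 6 < 7 < 8 < 9 < 10 and write every simplex with vertices in increasing order. Then dim K = 2 and the simplices of K are:

  0-simplices (10): [1], [2], [3], [4], [5], [6], [7], [8], [9], [10]
  1-simplices (30): (30 of them)
  2-simplices (20): (20 of them)

giving chain groups C_0 ≅ Z^10, C_1 ≅ Z^30, C_2 ≅ Z^20.

Boundary ∂_1: C_1 → C_0 is given by ∂[p,q] = [q] − [p].
The resulting 10×30 matrix has rank 9, and its Smith normal form has invariant factors (1,1,1,1,1,1,1,1,1).

The boundary map ∂_2: C_2 → C_1 sends each 2-simplex [p,q,r] to [q,r] − [p,r] + [p,q]. For instance
  ∂[4,5,6] = [5,6] − [4,6] + [4,5],
  ∂[3,6,9] = [6,9] − [3,9] + [3,6].
The resulting 30×20 matrix has rank 20, and its Smith normal form has invariant factors (1,1,1,1,1,1,1,1,1,1,1,1,1,1,1,1,1,1,1,2).

Now H_k = ker ∂_k / im ∂_{k+1}, so:

  H_0: rank C_0 − rank ∂_1 = 10 − 9 = 1, and the invariant factors of ∂_1 are all 1, so H_0 = Z.
  H_1: rank ker ∂_1 − rank ∂_2 = (30 − 9) − 20 = 1, and ∂_2 has invariant factor 2 > 1, so H_1 = Z × Z/2.
  H_2: rank ker ∂_2 − rank ∂_3 = (20 − 20) − 0 = 0, and there is no ∂_3, so H_2 = 0.

As a check, the Euler characteristic is 10 − 30 + 20 = 0, which agrees with 1 − 1 + 0 = 0.
(K is a triangulation of the Klein bottle.)

H_0 ≅ Z,  H_1 ≅ Z × Z/2,  H_2 = 0.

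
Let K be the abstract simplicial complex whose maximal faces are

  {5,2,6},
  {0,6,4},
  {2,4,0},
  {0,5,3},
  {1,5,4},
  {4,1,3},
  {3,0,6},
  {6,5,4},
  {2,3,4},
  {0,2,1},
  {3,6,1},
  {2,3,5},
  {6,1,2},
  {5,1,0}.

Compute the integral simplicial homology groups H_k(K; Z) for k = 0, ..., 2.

H_0 ≅ Z,  H_1 ≅ Z^2,  H_2 ≅ Z.

K has 7 vertices, 21 edges, 14 triangles.
rank ∂_0 = 0, rank ∂_1 = 6 ⇒ b_0 = 7 − 0 − 6 = 1; all invariant factors of ∂_1 are 1 so no torsion. So H_0 ≅ Z.
rank ∂_1 = 6, rank ∂_2 = 13 ⇒ b_1 = 21 − 6 − 13 = 2; all invariant factors of ∂_2 are 1 so no torsion. So H_1 ≅ Z^2.
rank ∂_2 = 13, rank ∂_3 = 0 ⇒ b_2 = 14 − 13 − 0 = 1. So H_2 ≅ Z.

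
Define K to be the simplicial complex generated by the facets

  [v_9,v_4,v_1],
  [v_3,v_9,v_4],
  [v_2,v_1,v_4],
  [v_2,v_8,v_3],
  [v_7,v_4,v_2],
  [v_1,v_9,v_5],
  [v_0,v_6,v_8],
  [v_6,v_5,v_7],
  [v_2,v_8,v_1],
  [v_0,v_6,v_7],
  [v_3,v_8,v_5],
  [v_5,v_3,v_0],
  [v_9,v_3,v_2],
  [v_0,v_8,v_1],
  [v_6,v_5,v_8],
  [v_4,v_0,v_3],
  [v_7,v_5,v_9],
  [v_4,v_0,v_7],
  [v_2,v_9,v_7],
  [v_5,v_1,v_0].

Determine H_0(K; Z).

H_0 ≅ Z.

Fix the vertex order v_0 < v_1 < v_2 < v_3 < v_4 < v_5 < v_6 < v_7 < v_8 < v_9 and write every simplex with vertices in increasing order. Then dim K = 2 and the simplices of K are:

  0-simplices (10): [v_0], [v_1], [v_2], [v_3], [v_4], [v_5], [v_6], [v_7], [v_8], [v_9]
  1-simplices (30): (30 of them)
  2-simplices (20): (20 of them)

giving chain groups C_0 ≅ Z^10, C_1 ≅ Z^30, C_2 ≅ Z^20.

∂_1: C_1 → C_0 sends each edge [p,q] (with p < q) to q − p. For instance
  ∂[v_5,v_6] = [v_6] − [v_5].
The resulting 10×30 matrix has rank 9, and its Smith normal form has invariant factors (1,1,1,1,1,1,1,1,1).

The boundary map ∂_2: C_2 → C_1 sends each 2-simplex [p,q,r] to [q,r] − [p,r] + [p,q]. For instance
  ∂[v_1,v_2,v_4] = [v_2,v_4] − [v_1,v_4] + [v_1,v_2],
  ∂[v_0,v_6,v_8] = [v_6,v_8] − [v_0,v_8] + [v_0,v_6].
The resulting 30×20 matrix has rank 20, and its Smith normal form has invariant factors (1,1,1,1,1,1,1,1,1,1,1,1,1,1,1,1,1,1,1,2).

Now H_k = ker ∂_k / im ∂_{k+1}, so:

  H_0: rank C_0 − rank ∂_1 = 10 − 9 = 1, and the invariant factors of ∂_1 are all 1, so H_0 ≅ Z.

(K is a triangulation of the Klein bottle.)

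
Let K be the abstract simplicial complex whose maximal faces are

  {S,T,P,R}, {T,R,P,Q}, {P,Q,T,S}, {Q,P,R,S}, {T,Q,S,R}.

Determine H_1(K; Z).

H_1 ≅ 0.

Take the total order P < Q < R < S < T on the vertex set. Then K (dimension 3) consists of the simplices:

  0-simplices (5): P, Q, R, S, T
  1-simplices (10): PQ, PR, PS, PT, QR, QS, QT, RS, RT, ST
  2-simplices (10): PQR, PQS, PQT, PRS, PRT, PST, QRS, QRT, QST, RST
  3-simplices (5): PQRS, PQRT, PQST, PRST, QRST

so the chain groups are C_0 ≅ Z^5, C_1 ≅ Z^10, C_2 ≅ Z^10, C_3 ≅ Z^5.

∂_1: C_1 → C_0 sends each edge [p,q] (with p < q) to q − p. For instance
  ∂RT = T − R.
This gives a 5×10 integer matrix of rank 4; reducing to Smith normal form yields diagonal entries (1,1,1,1).

∂_2: C_2 → C_1 acts by ∂[p,q,r] = [q,r] − [p,r] + [p,q]. For instance
  ∂QST = ST − QT + QS,
  ∂PST = ST − PT + PS.
As a 10×10 matrix over Z this has rank 6, with invariant factors (1,1,1,1,1,1).

∂_3: C_3 → C_2 sends each 3-simplex σ to the alternating sum Σ_i (−1)^i (σ with its i-th vertex removed). For instance
  ∂PQRS = QRS − PRS + PQS − PQR,
  ∂QRST = RST − QST + QRT − QRS.
This gives a 10×5 integer matrix of rank 4; reducing to Smith normal form yields diagonal entries (1,1,1,1).

Computing H_k = (kernel of ∂_k) / (image of ∂_{k+1}):

  H_1: rank ker ∂_1 − rank ∂_2 = (10 − 4) − 6 = 0, and the invariant factors of ∂_2 are all 1, so H_1 ≅ 0.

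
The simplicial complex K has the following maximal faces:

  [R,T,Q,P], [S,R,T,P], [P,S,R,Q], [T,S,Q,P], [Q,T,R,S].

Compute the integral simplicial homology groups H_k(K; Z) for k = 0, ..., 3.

H_0 = Z,  H_1 = 0,  H_2 = 0,  H_3 = Z.

We work with the vertex ordering P < Q < R < S < T. The simplices of K, each written with vertices in increasing order, are:

  0-simplices (5): P, Q, R, S, T
  1-simplices (10): PQ, PR, PS, PT, QR, QS, QT, RS, RT, ST
  2-simplices (10): PQR, PQS, PQT, PRS, PRT, PST, QRS, QRT, QST, RST
  3-simplices (5): PQRS, PQRT, PQST, PRST, QRST

giving chain groups C_0 ≅ Z^5, C_1 ≅ Z^10, C_2 ≅ Z^10, C_3 ≅ Z^5.

The boundary map ∂_1: C_1 → C_0 sends each edge [p,q] (with p < q) to q − p. For instance
  ∂RT = T − R.
This gives a 5×10 integer matrix of rank 4; reducing to Smith normal form yields diagonal entries (1,1,1,1).

The boundary map ∂_2: C_2 → C_1 acts by ∂[p,q,r] = [q,r] − [p,r] + [p,q]. For instance
  ∂PST = ST − PT + PS,
  ∂QRT = RT − QT + QR.
This gives a 10×10 integer matrix of rank 6; reducing to Smith normal form yields diagonal entries (1,1,1,1,1,1).

The boundary map ∂_3: C_3 → C_2 sends each 3-simplex σ to the alternating sum Σ_i (−1)^i (σ with its i-th vertex removed). For instance
  ∂PQRT = QRT − PRT + PQT − PQR,
  ∂PQST = QST − PST + PQT − PQS.
As a 10×5 matrix over Z this has rank 4, with invariant factors (1,1,1,1).

Reading off H_k = ker ∂_k / im ∂_{k+1}:

  H_0: rank C_0 − rank ∂_1 = 5 − 4 = 1, and the invariant factors of ∂_1 are all 1, so H_0 = Z.
  H_1: rank ker ∂_1 − rank ∂_2 = (10 − 4) − 6 = 0, and the invariant factors of ∂_2 are all 1, so H_1 = 0.
  H_2: rank ker ∂_2 − rank ∂_3 = (10 − 6) − 4 = 0, and the invariant factors of ∂_3 are all 1, so H_2 = 0.
  H_3: rank ker ∂_3 − rank ∂_4 = (5 − 4) − 0 = 1, and there is no ∂_4, so H_3 = Z.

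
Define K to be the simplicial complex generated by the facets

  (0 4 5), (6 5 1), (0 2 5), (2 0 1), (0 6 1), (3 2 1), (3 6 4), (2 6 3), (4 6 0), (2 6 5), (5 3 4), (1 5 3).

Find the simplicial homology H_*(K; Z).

H_0 ≅ Z,  H_1 ≅ Z/2,  H_2 = 0.

Fix the vertex order 0 < 1 < 2 < 3 < 4 < 5 < 6 and write every simplex with vertices in increasing order. Then dim K = 2 and the simplices of K are:

  0-simplices (7): [0], [1], [2], [3], [4], [5], [6]
  1-simplices (18): [0,1], [0,2], [0,4], [0,5], [0,6], [1,2], [1,3], [1,5], [1,6], [2,3], [2,5], [2,6], [3,4], [3,5], [3,6], [4,5], [4,6], [5,6]
  2-simplices (12): [0,1,2], [0,1,6], [0,2,5], [0,4,5], [0,4,6], [1,2,3], [1,3,5], [1,5,6], [2,3,6], [2,5,6], [3,4,5], [3,4,6]

giving chain groups C_0 ≅ Z^7, C_1 ≅ Z^18, C_2 ≅ Z^12.

The boundary map ∂_1: C_1 → C_0 is given by ∂[p,q] = [q] − [p]. For instance
  ∂[0,6] = [6] − [0].
The 7×18 boundary matrix has rank 6 and Smith normal form diag(1,1,1,1,1,1).

The boundary map ∂_2: C_2 → C_1 maps a triangle to the signed sum of its edges. For instance
  ∂[0,1,2] = [1,2] − [0,2] + [0,1],
  ∂[3,4,5] = [4,5] − [3,5] + [3,4].
This gives a 18×12 integer matrix of rank 12; reducing to Smith normal form yields diagonal entries (1,1,1,1,1,1,1,1,1,1,1,2).

From H_k ≅ ker(∂_k) / im(∂_{k+1}) we obtain:

  H_0: rank C_0 − rank ∂_1 = 7 − 6 = 1, and the invariant factors of ∂_1 are all 1, so H_0 ≅ Z.
  H_1: rank ker ∂_1 − rank ∂_2 = (18 − 6) − 12 = 0, and ∂_2 has invariant factor 2 > 1, so H_1 ≅ Z/2.
  H_2: rank ker ∂_2 − rank ∂_3 = (12 − 12) − 0 = 0, and there is no ∂_3, so H_2 ≅ 0.

As a check, the Euler characteristic is 7 − 18 + 12 = 1, which agrees with 1 − 0 + 0 = 1.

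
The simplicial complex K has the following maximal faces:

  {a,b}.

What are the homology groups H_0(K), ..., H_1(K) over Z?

H_0 = Z,  H_1 = 0.

Fix the vertex order a < b and write every simplex with vertices in increasing order. Then dim K = 1 and the simplices of K are:

  0-simplices (2): a, b
  1-simplices (1): ab

so the chain groups are C_0 ≅ Z^2, C_1 ≅ Z^1.

The boundary map ∂_1: C_1 → C_0 is given by ∂[p,q] = [q] − [p]. For instance
  ∂ab = b − a.
This gives a 2×1 integer matrix of rank 1; reducing to Smith normal form yields diagonal entries (1).

Now H_k = ker ∂_k / im ∂_{k+1}, so:

  H_0: rank C_0 − rank ∂_1 = 2 − 1 = 1, and the invariant factors of ∂_1 are all 1, so H_0 ≅ Z.
  H_1: rank ker ∂_1 − rank ∂_2 = (1 − 1) − 0 = 0, and there is no ∂_2, so H_1 ≅ 0.

As a check, the Euler characteristic is 2 − 1 = 1, which agrees with 1 − 0 = 1.
(K is a triangulation of the 1-simplex.)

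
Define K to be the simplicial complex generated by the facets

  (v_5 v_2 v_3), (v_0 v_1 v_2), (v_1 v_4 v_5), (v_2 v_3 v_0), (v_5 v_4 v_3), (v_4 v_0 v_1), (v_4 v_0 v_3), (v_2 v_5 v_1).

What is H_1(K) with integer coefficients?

Fix the vertex order v_0 < v_1 < v_2 < v_3 < v_4 < v_5 and write every simplex with vertices in increasing order. Then dim K = 2 and the simplices of K are:

  0-simplices (6): [v_0], [v_1], [v_2], [v_3], [v_4], [v_5]
  1-simplices (12): [v_0,v_1], [v_0,v_2], [v_0,v_3], [v_0,v_4], [v_1,v_2], [v_1,v_4], [v_1,v_5], [v_2,v_3], [v_2,v_5], [v_3,v_4], [v_3,v_5], [v_4,v_5]
  2-simplices (8): [v_0,v_1,v_2], [v_0,v_1,v_4], [v_0,v_2,v_3], [v_0,v_3,v_4], [v_1,v_2,v_5], [v_1,v_4,v_5], [v_2,v_3,v_5], [v_3,v_4,v_5]

giving chain groups C_0 ≅ Z^6, C_1 ≅ Z^12, C_2 ≅ Z^8.

∂_1: C_1 → C_0 sends each edge [p,q] (with p < q) to q − p.
The resulting 6×12 matrix has rank 5, and its Smith normal form has invariant factors (1,1,1,1,1).

The boundary map ∂_2: C_2 → C_1 acts by ∂[p,q,r] = [q,r] − [p,r] + [p,q]. For instance
  ∂[v_3,v_4,v_5] = [v_4,v_5] − [v_3,v_5] + [v_3,v_4],
  ∂[v_1,v_2,v_5] = [v_2,v_5] − [v_1,v_5] + [v_1,v_2].
This gives a 12×8 integer matrix of rank 7; reducing to Smith normal form yields diagonal entries (1,1,1,1,1,1,1).

Computing H_k = (kernel of ∂_k) / (image of ∂_{k+1}):

  H_1: rank ker ∂_1 − rank ∂_2 = (12 − 5) − 7 = 0, and the invariant factors of ∂_2 are all 1, so H_1 = 0.

(K is a triangulation of the 2-sphere S^2.)

H_1 ≅ 0.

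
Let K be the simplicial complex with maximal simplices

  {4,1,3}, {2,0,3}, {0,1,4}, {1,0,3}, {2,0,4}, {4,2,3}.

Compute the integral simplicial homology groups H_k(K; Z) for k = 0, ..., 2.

H_0 = Z,  H_1 = 0,  H_2 = Z.

Order the vertices as 0 < 1 < 2 < 3 < 4. Listing each simplex with vertices in this order, K has dimension 2 with simplices:

  0-simplices (5): [0], [1], [2], [3], [4]
  1-simplices (9): [0,1], [0,2], [0,3], [0,4], [1,3], [1,4], [2,3], [2,4], [3,4]
  2-simplices (6): [0,1,3], [0,1,4], [0,2,3], [0,2,4], [1,3,4], [2,3,4]

so the chain groups are C_0 ≅ Z^5, C_1 ≅ Z^9, C_2 ≅ Z^6.

Boundary ∂_1: C_1 → C_0 maps an edge to its endpoints' difference, ∂[p,q] = q − p.
The 5×9 boundary matrix has rank 4 and Smith normal form diag(1,1,1,1).

The boundary map ∂_2: C_2 → C_1 sends each 2-simplex [p,q,r] to [q,r] − [p,r] + [p,q]. For instance
  ∂[2,3,4] = [3,4] − [2,4] + [2,3],
  ∂[0,1,3] = [1,3] − [0,3] + [0,1].
The resulting 9×6 matrix has rank 5, and its Smith normal form has invariant factors (1,1,1,1,1).

From H_k ≅ ker(∂_k) / im(∂_{k+1}) we obtain:

  H_0: rank C_0 − rank ∂_1 = 5 − 4 = 1, and the invariant factors of ∂_1 are all 1, so H_0 ≅ Z.
  H_1: rank ker ∂_1 − rank ∂_2 = (9 − 4) − 5 = 0, and the invariant factors of ∂_2 are all 1, so H_1 ≅ 0.
  H_2: rank ker ∂_2 − rank ∂_3 = (6 − 5) − 0 = 1, and there is no ∂_3, so H_2 ≅ Z.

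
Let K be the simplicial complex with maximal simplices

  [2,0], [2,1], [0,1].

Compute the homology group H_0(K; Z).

Fix the vertex order 0 < 1 < 2 and write every simplex with vertices in increasing order. Then dim K = 1 and the simplices of K are:

  0-simplices (3): [0], [1], [2]
  1-simplices (3): [0,1], [0,2], [1,2]

so the chain groups are C_0 ≅ Z^3, C_1 ≅ Z^3.

The boundary map ∂_1: C_1 → C_0 sends each edge [p,q] (with p < q) to q − p. For instance
  ∂[0,1] = [1] − [0].
This gives a 3×3 integer matrix of rank 2; reducing to Smith normal form yields diagonal entries (1,1).

Now H_k = ker ∂_k / im ∂_{k+1}, so:

  H_0: rank C_0 − rank ∂_1 = 3 − 2 = 1, and the invariant factors of ∂_1 are all 1, so H_0 = Z.

(K is a triangulation of the circle S^1.)

H_0 ≅ Z.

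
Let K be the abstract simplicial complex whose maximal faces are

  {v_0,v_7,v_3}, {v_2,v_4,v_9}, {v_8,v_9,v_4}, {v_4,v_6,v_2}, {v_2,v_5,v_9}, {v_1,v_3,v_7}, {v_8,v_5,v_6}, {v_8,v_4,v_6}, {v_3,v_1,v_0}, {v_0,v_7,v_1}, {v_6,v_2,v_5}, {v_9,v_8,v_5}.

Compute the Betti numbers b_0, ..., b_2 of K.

We work with the vertex ordering v_0 < v_1 < v_2 < v_3 < v_4 < v_5 < v_6 < v_7 < v_8 < v_9. The simplices of K, each written with vertices in increasing order, are:

  0-simplices (10): [v_0], [v_1], [v_2], [v_3], [v_4], [v_5], [v_6], [v_7], [v_8], [v_9]
  1-simplices (18): (18 of them)
  2-simplices (12): (12 of them)

giving chain groups C_0 ≅ Z^10, C_1 ≅ Z^18, C_2 ≅ Z^12.

∂_1: C_1 → C_0 is given by ∂[p,q] = [q] − [p]. For instance
  ∂[v_4,v_6] = [v_6] − [v_4].
As a 10×18 matrix over Z this has rank 8, with invariant factors (1,1,1,1,1,1,1,1).

∂_2: C_2 → C_1 sends each 2-simplex [p,q,r] to [q,r] − [p,r] + [p,q]. For instance
  ∂[v_1,v_3,v_7] = [v_3,v_7] − [v_1,v_7] + [v_1,v_3],
  ∂[v_2,v_5,v_9] = [v_5,v_9] − [v_2,v_9] + [v_2,v_5].
The resulting 18×12 matrix has rank 10, and its Smith normal form has invariant factors (1,1,1,1,1,1,1,1,1,1).

Computing H_k = (kernel of ∂_k) / (image of ∂_{k+1}):

  H_0: rank C_0 − rank ∂_1 = 10 − 8 = 2, and the invariant factors of ∂_1 are all 1, so H_0 ≅ Z^2.
  H_1: rank ker ∂_1 − rank ∂_2 = (18 − 8) − 10 = 0, and the invariant factors of ∂_2 are all 1, so H_1 ≅ 0.
  H_2: rank ker ∂_2 − rank ∂_3 = (12 − 10) − 0 = 2, and there is no ∂_3, so H_2 ≅ Z^2.

(K is a triangulation of the disjoint union of the 2-sphere S^2 and the 2-sphere S^2.)

Hence the Betti numbers are b_0 = 2, b_1 = 0, b_2 = 2.

b_0 = 2, b_1 = 0, b_2 = 2.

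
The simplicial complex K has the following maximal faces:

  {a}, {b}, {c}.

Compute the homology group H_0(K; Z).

H_0 = Z^3.

Take the total order a < b < c on the vertex set. Then K (dimension 0) consists of the simplices:

  0-simplices (3): a, b, c

so the chain groups are C_0 ≅ Z^3.

Computing H_k = (kernel of ∂_k) / (image of ∂_{k+1}):

  H_0: rank C_0 − rank ∂_1 = 3 − 0 = 3, and there is no ∂_1, so H_0 ≅ Z^3.

(K is a triangulation of a set of 3 points.)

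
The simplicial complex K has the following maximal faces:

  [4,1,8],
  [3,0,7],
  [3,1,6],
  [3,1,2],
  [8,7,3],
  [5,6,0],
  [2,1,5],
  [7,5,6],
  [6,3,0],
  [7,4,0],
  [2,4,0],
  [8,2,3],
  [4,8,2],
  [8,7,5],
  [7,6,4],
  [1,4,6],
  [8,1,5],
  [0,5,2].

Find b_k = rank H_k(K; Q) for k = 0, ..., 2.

b_0 = 1, b_1 = 1, b_2 = 0.

Order the vertices as 0 < 1 < 2 < 3 < 4 < 5 < 6 < 7 < 8. Listing each simplex with vertices in this order, K has dimension 2 with simplices:

  0-simplices (9): [0], [1], [2], [3], [4], [5], [6], [7], [8]
  1-simplices (27): (27 of them)
  2-simplices (18): [0,2,4], [0,2,5], [0,3,6], [0,3,7], [0,4,7], [0,5,6], [1,2,3], [1,2,5], [1,3,6], [1,4,6], [1,4,8], [1,5,8], [2,3,8], [2,4,8], [3,7,8], [4,6,7], [5,6,7], [5,7,8]

giving chain groups C_0 ≅ Z^9, C_1 ≅ Z^27, C_2 ≅ Z^18.

Boundary ∂_1: C_1 → C_0 is given by ∂[p,q] = [q] − [p]. For instance
  ∂[5,8] = [8] − [5].
As a 9×27 matrix over Z this has rank 8, with invariant factors (1,1,1,1,1,1,1,1).

The boundary map ∂_2: C_2 → C_1 maps a triangle to the signed sum of its edges. For instance
  ∂[2,4,8] = [4,8] − [2,8] + [2,4],
  ∂[0,2,4] = [2,4] − [0,4] + [0,2].
The resulting 27×18 matrix has rank 18, and its Smith normal form has invariant factors (1,1,1,1,1,1,1,1,1,1,1,1,1,1,1,1,1,2).

Now H_k = ker ∂_k / im ∂_{k+1}, so:

  H_0: rank C_0 − rank ∂_1 = 9 − 8 = 1, and the invariant factors of ∂_1 are all 1, so H_0 ≅ Z.
  H_1: rank ker ∂_1 − rank ∂_2 = (27 − 8) − 18 = 1, and ∂_2 has invariant factor 2 > 1, so H_1 ≅ Z ⊕ Z_2.
  H_2: rank ker ∂_2 − rank ∂_3 = (18 − 18) − 0 = 0, and there is no ∂_3, so H_2 ≅ 0.

As a check, the Euler characteristic is 9 − 27 + 18 = 0, which agrees with 1 − 1 + 0 = 0.

Hence the Betti numbers are b_0 = 1, b_1 = 1, b_2 = 0.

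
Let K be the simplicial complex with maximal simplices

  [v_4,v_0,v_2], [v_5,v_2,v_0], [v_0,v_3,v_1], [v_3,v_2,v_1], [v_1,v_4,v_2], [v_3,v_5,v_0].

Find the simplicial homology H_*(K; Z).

Order the vertices as v_0 < v_1 < v_2 < v_3 < v_4 < v_5. Listing each simplex with vertices in this order, K has dimension 2 with simplices:

  0-simplices (6): [v_0], [v_1], [v_2], [v_3], [v_4], [v_5]
  1-simplices (12): [v_0,v_1], [v_0,v_2], [v_0,v_3], [v_0,v_4], [v_0,v_5], [v_1,v_2], [v_1,v_3], [v_1,v_4], [v_2,v_3], [v_2,v_4], [v_2,v_5], [v_3,v_5]
  2-simplices (6): [v_0,v_1,v_3], [v_0,v_2,v_4], [v_0,v_2,v_5], [v_0,v_3,v_5], [v_1,v_2,v_3], [v_1,v_2,v_4]

so the chain groups are C_0 ≅ Z^6, C_1 ≅ Z^12, C_2 ≅ Z^6.

The boundary map ∂_1: C_1 → C_0 maps an edge to its endpoints' difference, ∂[p,q] = q − p. For instance
  ∂[v_0,v_1] = [v_1] − [v_0].
This gives a 6×12 integer matrix of rank 5; reducing to Smith normal form yields diagonal entries (1,1,1,1,1).

∂_2: C_2 → C_1 maps a triangle to the signed sum of its edges. For instance
  ∂[v_1,v_2,v_3] = [v_2,v_3] − [v_1,v_3] + [v_1,v_2],
  ∂[v_0,v_1,v_3] = [v_1,v_3] − [v_0,v_3] + [v_0,v_1].
As a 12×6 matrix over Z this has rank 6, with invariant factors (1,1,1,1,1,1).

From H_k ≅ ker(∂_k) / im(∂_{k+1}) we obtain:

  H_0: rank C_0 − rank ∂_1 = 6 − 5 = 1, and the invariant factors of ∂_1 are all 1, so H_0 ≅ Z.
  H_1: rank ker ∂_1 − rank ∂_2 = (12 − 5) − 6 = 1, and the invariant factors of ∂_2 are all 1, so H_1 ≅ Z.
  H_2: rank ker ∂_2 − rank ∂_3 = (6 − 6) − 0 = 0, and there is no ∂_3, so H_2 ≅ 0.

H_0 = Z,  H_1 = Z,  H_2 = 0.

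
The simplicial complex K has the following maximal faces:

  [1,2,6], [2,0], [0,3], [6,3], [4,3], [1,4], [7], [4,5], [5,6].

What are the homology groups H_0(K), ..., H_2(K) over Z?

Fix the vertex order 0 < 1 < 2 < 3 < 4 < 5 < 6 < 7 and write every simplex with vertices in increasing order. Then dim K = 2 and the simplices of K are:

  0-simplices (8): [0], [1], [2], [3], [4], [5], [6], [7]
  1-simplices (10): [0,2], [0,3], [1,2], [1,4], [1,6], [2,6], [3,4], [3,6], [4,5], [5,6]
  2-simplices (1): [1,2,6]

Hence C_0 ≅ Z^8, C_1 ≅ Z^10, C_2 ≅ Z^1.

Boundary ∂_1: C_1 → C_0 sends each edge [p,q] (with p < q) to q − p. For instance
  ∂[5,6] = [6] − [5].
The resulting 8×10 matrix has rank 6, and its Smith normal form has invariant factors (1,1,1,1,1,1).

∂_2: C_2 → C_1 sends each 2-simplex [p,q,r] to [q,r] − [p,r] + [p,q]. For instance
  ∂[1,2,6] = [2,6] − [1,6] + [1,2].
The resulting 10×1 matrix has rank 1, and its Smith normal form has invariant factors (1).

Now H_k = ker ∂_k / im ∂_{k+1}, so:

  H_0: rank C_0 − rank ∂_1 = 8 − 6 = 2, and the invariant factors of ∂_1 are all 1, so H_0 = Z^2.
  H_1: rank ker ∂_1 − rank ∂_2 = (10 − 6) − 1 = 3, and the invariant factors of ∂_2 are all 1, so H_1 = Z^3.
  H_2: rank ker ∂_2 − rank ∂_3 = (1 − 1) − 0 = 0, and there is no ∂_3, so H_2 = 0.

H_0 ≅ Z^2,  H_1 ≅ Z^3,  H_2 = 0.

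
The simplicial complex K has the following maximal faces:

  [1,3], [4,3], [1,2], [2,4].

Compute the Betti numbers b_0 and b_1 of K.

b_0 = 1, b_1 = 1.

Take the total order 1 < 2 < 3 < 4 on the vertex set. Then K (dimension 1) consists of the simplices:

  0-simplices (4): [1], [2], [3], [4]
  1-simplices (4): [1,2], [1,3], [2,4], [3,4]

so the chain groups are C_0 ≅ Z^4, C_1 ≅ Z^4.

Boundary ∂_1: C_1 → C_0 is given by ∂[p,q] = [q] − [p]. For instance
  ∂[1,3] = [3] − [1].
The 4×4 boundary matrix has rank 3 and Smith normal form diag(1,1,1).

Computing H_k = (kernel of ∂_k) / (image of ∂_{k+1}):

  H_0: rank C_0 − rank ∂_1 = 4 − 3 = 1, and the invariant factors of ∂_1 are all 1, so H_0 = Z.
  H_1: rank ker ∂_1 − rank ∂_2 = (4 − 3) − 0 = 1, and there is no ∂_2, so H_1 = Z.

(K is a triangulation of the circle S^1.)

Hence the Betti numbers are b_0 = 1, b_1 = 1.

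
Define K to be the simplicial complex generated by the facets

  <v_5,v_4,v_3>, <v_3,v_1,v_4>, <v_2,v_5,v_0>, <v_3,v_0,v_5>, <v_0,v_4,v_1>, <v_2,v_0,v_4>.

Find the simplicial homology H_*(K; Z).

H_0 = Z,  H_1 = Z,  H_2 = 0.

Take the total order v_0 < v_1 < v_2 < v_3 < v_4 < v_5 on the vertex set. Then K (dimension 2) consists of the simplices:

  0-simplices (6): [v_0], [v_1], [v_2], [v_3], [v_4], [v_5]
  1-simplices (12): [v_0,v_1], [v_0,v_2], [v_0,v_3], [v_0,v_4], [v_0,v_5], [v_1,v_3], [v_1,v_4], [v_2,v_4], [v_2,v_5], [v_3,v_4], [v_3,v_5], [v_4,v_5]
  2-simplices (6): [v_0,v_1,v_4], [v_0,v_2,v_4], [v_0,v_2,v_5], [v_0,v_3,v_5], [v_1,v_3,v_4], [v_3,v_4,v_5]

Hence C_0 ≅ Z^6, C_1 ≅ Z^12, C_2 ≅ Z^6.

∂_1: C_1 → C_0 sends each edge [p,q] (with p < q) to q − p.
The 6×12 boundary matrix has rank 5 and Smith normal form diag(1,1,1,1,1).

∂_2: C_2 → C_1 acts by ∂[p,q,r] = [q,r] − [p,r] + [p,q]. For instance
  ∂[v_0,v_2,v_4] = [v_2,v_4] − [v_0,v_4] + [v_0,v_2],
  ∂[v_1,v_3,v_4] = [v_3,v_4] − [v_1,v_4] + [v_1,v_3].
As a 12×6 matrix over Z this has rank 6, with invariant factors (1,1,1,1,1,1).

Reading off H_k = ker ∂_k / im ∂_{k+1}:

  H_0: rank C_0 − rank ∂_1 = 6 − 5 = 1, and the invariant factors of ∂_1 are all 1, so H_0 ≅ Z.
  H_1: rank ker ∂_1 − rank ∂_2 = (12 − 5) − 6 = 1, and the invariant factors of ∂_2 are all 1, so H_1 ≅ Z.
  H_2: rank ker ∂_2 − rank ∂_3 = (6 − 6) − 0 = 0, and there is no ∂_3, so H_2 ≅ 0.

(K is a triangulation of the cylinder S^1 x I.)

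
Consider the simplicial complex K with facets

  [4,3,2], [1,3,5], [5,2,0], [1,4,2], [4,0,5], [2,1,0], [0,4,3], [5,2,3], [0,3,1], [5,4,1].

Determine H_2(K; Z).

H_2 = 0.

Take the total order 0 < 1 < 2 < 3 < 4 < 5 on the vertex set. Then K (dimension 2) consists of the simplices:

  0-simplices (6): [0], [1], [2], [3], [4], [5]
  1-simplices (15): [0,1], [0,2], [0,3], [0,4], [0,5], [1,2], [1,3], [1,4], [1,5], [2,3], [2,4], [2,5], [3,4], [3,5], [4,5]
  2-simplices (10): [0,1,2], [0,1,3], [0,2,5], [0,3,4], [0,4,5], [1,2,4], [1,3,5], [1,4,5], [2,3,4], [2,3,5]

Hence C_0 ≅ Z^6, C_1 ≅ Z^15, C_2 ≅ Z^10.

∂_1: C_1 → C_0 is given by ∂[p,q] = [q] − [p].
The resulting 6×15 matrix has rank 5, and its Smith normal form has invariant factors (1,1,1,1,1).

∂_2: C_2 → C_1 maps a triangle to the signed sum of its edges. For instance
  ∂[2,3,4] = [3,4] − [2,4] + [2,3],
  ∂[0,1,2] = [1,2] − [0,2] + [0,1].
This gives a 15×10 integer matrix of rank 10; reducing to Smith normal form yields diagonal entries (1,1,1,1,1,1,1,1,1,2).

From H_k ≅ ker(∂_k) / im(∂_{k+1}) we obtain:

  H_2: rank ker ∂_2 − rank ∂_3 = (10 − 10) − 0 = 0, and there is no ∂_3, so H_2 ≅ 0.

(K is a triangulation of the real projective plane RP^2.)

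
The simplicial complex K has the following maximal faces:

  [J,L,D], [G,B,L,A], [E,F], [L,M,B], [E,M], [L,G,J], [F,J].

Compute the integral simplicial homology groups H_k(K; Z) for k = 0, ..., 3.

H_0 ≅ Z,  H_1 ≅ Z,  H_2 = 0,  H_3 = 0.

Fix the vertex order A < B < D < E < F < G < J < L < M and write every simplex with vertices in increasing order. Then dim K = 3 and the simplices of K are:

  0-simplices (9): A, B, D, E, F, G, J, L, M
  1-simplices (15): AB, AG, AL, BG, BL, BM, DJ, DL, EF, EM, FJ, GJ, GL, JL, LM
  2-simplices (7): ABG, ABL, AGL, BGL, BLM, DJL, GJL
  3-simplices (1): ABGL

Hence C_0 ≅ Z^9, C_1 ≅ Z^15, C_2 ≅ Z^7, C_3 ≅ Z^1.

Boundary ∂_1: C_1 → C_0 is given by ∂[p,q] = [q] − [p]. For instance
  ∂AB = B − A.
As a 9×15 matrix over Z this has rank 8, with invariant factors (1,1,1,1,1,1,1,1).

∂_2: C_2 → C_1 acts by ∂[p,q,r] = [q,r] − [p,r] + [p,q]. For instance
  ∂BGL = GL − BL + BG,
  ∂DJL = JL − DL + DJ.
The resulting 15×7 matrix has rank 6, and its Smith normal form has invariant factors (1,1,1,1,1,1).

Boundary ∂_3: C_3 → C_2 sends each 3-simplex σ to the alternating sum Σ_i (−1)^i (σ with its i-th vertex removed). For instance
  ∂ABGL = BGL − AGL + ABL − ABG.
This gives a 7×1 integer matrix of rank 1; reducing to Smith normal form yields diagonal entries (1).

Computing H_k = (kernel of ∂_k) / (image of ∂_{k+1}):

  H_0: rank C_0 − rank ∂_1 = 9 − 8 = 1, and the invariant factors of ∂_1 are all 1, so H_0 = Z.
  H_1: rank ker ∂_1 − rank ∂_2 = (15 − 8) − 6 = 1, and the invariant factors of ∂_2 are all 1, so H_1 = Z.
  H_2: rank ker ∂_2 − rank ∂_3 = (7 − 6) − 1 = 0, and the invariant factors of ∂_3 are all 1, so H_2 = 0.
  H_3: rank ker ∂_3 − rank ∂_4 = (1 − 1) − 0 = 0, and there is no ∂_4, so H_3 = 0.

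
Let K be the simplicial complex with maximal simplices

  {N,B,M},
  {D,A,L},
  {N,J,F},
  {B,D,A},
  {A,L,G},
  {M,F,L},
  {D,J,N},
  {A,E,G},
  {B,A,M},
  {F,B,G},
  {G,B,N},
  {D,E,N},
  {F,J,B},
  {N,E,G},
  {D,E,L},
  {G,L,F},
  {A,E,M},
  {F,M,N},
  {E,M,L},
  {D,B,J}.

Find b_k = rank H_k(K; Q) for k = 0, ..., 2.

K has 10 vertices, 30 edges, 20 triangles.
rank ∂_0 = 0, rank ∂_1 = 9 ⇒ b_0 = 10 − 0 − 9 = 1; all invariant factors of ∂_1 are 1 so no torsion. So H_0 ≅ Z.
rank ∂_1 = 9, rank ∂_2 = 20 ⇒ b_1 = 30 − 9 − 20 = 1; ∂_2 has invariant factor(s) [2] giving torsion. So H_1 ≅ Z ⊕ Z/2.
rank ∂_2 = 20, rank ∂_3 = 0 ⇒ b_2 = 20 − 20 − 0 = 0. So H_2 ≅ 0.

b_0 = 1, b_1 = 1, b_2 = 0.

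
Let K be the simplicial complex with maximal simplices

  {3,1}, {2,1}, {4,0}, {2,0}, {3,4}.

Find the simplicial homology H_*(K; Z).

H_0 ≅ Z,  H_1 ≅ Z.

Order the vertices as 0 < 1 < 2 < 3 < 4. Listing each simplex with vertices in this order, K has dimension 1 with simplices:

  0-simplices (5): [0], [1], [2], [3], [4]
  1-simplices (5): [0,2], [0,4], [1,2], [1,3], [3,4]

giving chain groups C_0 ≅ Z^5, C_1 ≅ Z^5.

The boundary map ∂_1: C_1 → C_0 is given by ∂[p,q] = [q] − [p].
As a 5×5 matrix over Z this has rank 4, with invariant factors (1,1,1,1).

Reading off H_k = ker ∂_k / im ∂_{k+1}:

  H_0: rank C_0 − rank ∂_1 = 5 − 4 = 1, and the invariant factors of ∂_1 are all 1, so H_0 ≅ Z.
  H_1: rank ker ∂_1 − rank ∂_2 = (5 − 4) − 0 = 1, and there is no ∂_2, so H_1 ≅ Z.

As a check, the Euler characteristic is 5 − 5 = 0, which agrees with 1 − 1 = 0.
(K is a triangulation of the circle S^1.)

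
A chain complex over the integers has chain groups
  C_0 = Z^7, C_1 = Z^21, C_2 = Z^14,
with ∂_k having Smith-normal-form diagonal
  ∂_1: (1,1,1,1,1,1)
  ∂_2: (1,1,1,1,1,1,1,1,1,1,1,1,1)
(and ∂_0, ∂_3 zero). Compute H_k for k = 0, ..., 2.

H_0: b_0 = 7 − 0 − 6 = 1; torsion from ∂_1 factors > 1: none. So H_0 = Z.
H_1: b_1 = 21 − 6 − 13 = 2; torsion from ∂_2 factors > 1: none. So H_1 = Z^2.
H_2: b_2 = 14 − 13 − 0 = 1; torsion from ∂_3 factors > 1: none. So H_2 = Z.

H_0 = Z,  H_1 = Z^2,  H_2 = Z.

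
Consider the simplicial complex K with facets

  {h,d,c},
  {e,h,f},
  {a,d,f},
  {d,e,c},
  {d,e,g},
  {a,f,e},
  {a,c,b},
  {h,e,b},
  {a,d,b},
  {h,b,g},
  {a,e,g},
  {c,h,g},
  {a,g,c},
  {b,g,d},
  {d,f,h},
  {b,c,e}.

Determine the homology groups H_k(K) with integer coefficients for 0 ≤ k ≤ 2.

H_0 ≅ Z,  H_1 ≅ Z^2,  H_2 ≅ Z.

Fix the vertex order a < b < c < d < e < f < g < h and write every simplex with vertices in increasing order. Then dim K = 2 and the simplices of K are:

  0-simplices (8): a, b, c, d, e, f, g, h
  1-simplices (24): ab, ac, ad, ae, af, ag, bc, bd, be, bg, bh, cd, ce, cg, ch, de, df, dg, dh, ef, eg, eh, fh, gh
  2-simplices (16): abc, abd, acg, adf, aef, aeg, bce, bdg, beh, bgh, cde, cdh, cgh, deg, dfh, efh

so the chain groups are C_0 ≅ Z^8, C_1 ≅ Z^24, C_2 ≅ Z^16.

∂_1: C_1 → C_0 is given by ∂[p,q] = [q] − [p]. For instance
  ∂cg = g − c.
As a 8×24 matrix over Z this has rank 7, with invariant factors (1,1,1,1,1,1,1).

Boundary ∂_2: C_2 → C_1 sends each 2-simplex [p,q,r] to [q,r] − [p,r] + [p,q]. For instance
  ∂abc = bc − ac + ab,
  ∂bdg = dg − bg + bd.
The resulting 24×16 matrix has rank 15, and its Smith normal form has invariant factors (1,1,1,1,1,1,1,1,1,1,1,1,1,1,1).

Now H_k = ker ∂_k / im ∂_{k+1}, so:

  H_0: rank C_0 − rank ∂_1 = 8 − 7 = 1, and the invariant factors of ∂_1 are all 1, so H_0 ≅ Z.
  H_1: rank ker ∂_1 − rank ∂_2 = (24 − 7) − 15 = 2, and the invariant factors of ∂_2 are all 1, so H_1 ≅ Z^2.
  H_2: rank ker ∂_2 − rank ∂_3 = (16 − 15) − 0 = 1, and there is no ∂_3, so H_2 ≅ Z.

As a check, the Euler characteristic is 8 − 24 + 16 = 0, which agrees with 1 − 2 + 1 = 0.
(K is a triangulation of the torus T^2.)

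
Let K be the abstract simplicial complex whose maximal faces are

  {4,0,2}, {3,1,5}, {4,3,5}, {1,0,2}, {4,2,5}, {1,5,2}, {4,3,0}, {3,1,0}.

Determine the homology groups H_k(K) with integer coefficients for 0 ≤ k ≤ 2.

H_0 = Z,  H_1 = 0,  H_2 = Z.

Order the vertices as 0 < 1 < 2 < 3 < 4 < 5. Listing each simplex with vertices in this order, K has dimension 2 with simplices:

  0-simplices (6): [0], [1], [2], [3], [4], [5]
  1-simplices (12): [0,1], [0,2], [0,3], [0,4], [1,2], [1,3], [1,5], [2,4], [2,5], [3,4], [3,5], [4,5]
  2-simplices (8): [0,1,2], [0,1,3], [0,2,4], [0,3,4], [1,2,5], [1,3,5], [2,4,5], [3,4,5]

giving chain groups C_0 ≅ Z^6, C_1 ≅ Z^12, C_2 ≅ Z^8.

The boundary map ∂_1: C_1 → C_0 sends each edge [p,q] (with p < q) to q − p.
The 6×12 boundary matrix has rank 5 and Smith normal form diag(1,1,1,1,1).

Boundary ∂_2: C_2 → C_1 maps a triangle to the signed sum of its edges. For instance
  ∂[0,1,2] = [1,2] − [0,2] + [0,1],
  ∂[1,2,5] = [2,5] − [1,5] + [1,2].
This gives a 12×8 integer matrix of rank 7; reducing to Smith normal form yields diagonal entries (1,1,1,1,1,1,1).

Computing H_k = (kernel of ∂_k) / (image of ∂_{k+1}):

  H_0: rank C_0 − rank ∂_1 = 6 − 5 = 1, and the invariant factors of ∂_1 are all 1, so H_0 = Z.
  H_1: rank ker ∂_1 − rank ∂_2 = (12 − 5) − 7 = 0, and the invariant factors of ∂_2 are all 1, so H_1 = 0.
  H_2: rank ker ∂_2 − rank ∂_3 = (8 − 7) − 0 = 1, and there is no ∂_3, so H_2 = Z.

As a check, the Euler characteristic is 6 − 12 + 8 = 2, which agrees with 1 − 0 + 1 = 2.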